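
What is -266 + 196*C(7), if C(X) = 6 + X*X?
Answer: 10514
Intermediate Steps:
C(X) = 6 + X²
-266 + 196*C(7) = -266 + 196*(6 + 7²) = -266 + 196*(6 + 49) = -266 + 196*55 = -266 + 10780 = 10514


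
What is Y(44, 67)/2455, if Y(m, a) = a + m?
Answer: 111/2455 ≈ 0.045214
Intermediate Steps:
Y(44, 67)/2455 = (67 + 44)/2455 = 111*(1/2455) = 111/2455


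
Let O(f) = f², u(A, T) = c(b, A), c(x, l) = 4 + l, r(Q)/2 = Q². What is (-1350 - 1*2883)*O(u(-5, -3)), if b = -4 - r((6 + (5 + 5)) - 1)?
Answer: -4233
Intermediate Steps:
r(Q) = 2*Q²
b = -454 (b = -4 - 2*((6 + (5 + 5)) - 1)² = -4 - 2*((6 + 10) - 1)² = -4 - 2*(16 - 1)² = -4 - 2*15² = -4 - 2*225 = -4 - 1*450 = -4 - 450 = -454)
u(A, T) = 4 + A
(-1350 - 1*2883)*O(u(-5, -3)) = (-1350 - 1*2883)*(4 - 5)² = (-1350 - 2883)*(-1)² = -4233*1 = -4233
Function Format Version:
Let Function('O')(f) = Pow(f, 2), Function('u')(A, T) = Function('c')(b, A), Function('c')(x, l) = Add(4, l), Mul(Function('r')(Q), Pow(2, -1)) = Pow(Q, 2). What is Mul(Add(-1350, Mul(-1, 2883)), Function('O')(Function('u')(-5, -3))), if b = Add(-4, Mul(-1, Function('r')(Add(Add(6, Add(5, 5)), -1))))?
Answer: -4233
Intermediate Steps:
Function('r')(Q) = Mul(2, Pow(Q, 2))
b = -454 (b = Add(-4, Mul(-1, Mul(2, Pow(Add(Add(6, Add(5, 5)), -1), 2)))) = Add(-4, Mul(-1, Mul(2, Pow(Add(Add(6, 10), -1), 2)))) = Add(-4, Mul(-1, Mul(2, Pow(Add(16, -1), 2)))) = Add(-4, Mul(-1, Mul(2, Pow(15, 2)))) = Add(-4, Mul(-1, Mul(2, 225))) = Add(-4, Mul(-1, 450)) = Add(-4, -450) = -454)
Function('u')(A, T) = Add(4, A)
Mul(Add(-1350, Mul(-1, 2883)), Function('O')(Function('u')(-5, -3))) = Mul(Add(-1350, Mul(-1, 2883)), Pow(Add(4, -5), 2)) = Mul(Add(-1350, -2883), Pow(-1, 2)) = Mul(-4233, 1) = -4233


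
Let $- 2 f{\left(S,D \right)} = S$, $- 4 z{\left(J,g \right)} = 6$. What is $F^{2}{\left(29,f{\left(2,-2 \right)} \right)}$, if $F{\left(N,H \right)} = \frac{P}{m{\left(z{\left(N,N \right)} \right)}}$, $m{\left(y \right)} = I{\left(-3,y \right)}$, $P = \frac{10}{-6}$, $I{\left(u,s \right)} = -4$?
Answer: $\frac{25}{144} \approx 0.17361$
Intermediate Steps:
$z{\left(J,g \right)} = - \frac{3}{2}$ ($z{\left(J,g \right)} = \left(- \frac{1}{4}\right) 6 = - \frac{3}{2}$)
$P = - \frac{5}{3}$ ($P = 10 \left(- \frac{1}{6}\right) = - \frac{5}{3} \approx -1.6667$)
$m{\left(y \right)} = -4$
$f{\left(S,D \right)} = - \frac{S}{2}$
$F{\left(N,H \right)} = \frac{5}{12}$ ($F{\left(N,H \right)} = - \frac{5}{3 \left(-4\right)} = \left(- \frac{5}{3}\right) \left(- \frac{1}{4}\right) = \frac{5}{12}$)
$F^{2}{\left(29,f{\left(2,-2 \right)} \right)} = \left(\frac{5}{12}\right)^{2} = \frac{25}{144}$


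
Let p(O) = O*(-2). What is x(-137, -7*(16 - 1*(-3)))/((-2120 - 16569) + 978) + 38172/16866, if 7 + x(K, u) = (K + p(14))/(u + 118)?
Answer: 112666138/49785621 ≈ 2.2630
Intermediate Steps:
p(O) = -2*O
x(K, u) = -7 + (-28 + K)/(118 + u) (x(K, u) = -7 + (K - 2*14)/(u + 118) = -7 + (K - 28)/(118 + u) = -7 + (-28 + K)/(118 + u))
x(-137, -7*(16 - 1*(-3)))/((-2120 - 16569) + 978) + 38172/16866 = ((-854 - 137 - (-49)*(16 - 1*(-3)))/(118 - 7*(16 - 1*(-3))))/((-2120 - 16569) + 978) + 38172/16866 = ((-854 - 137 - (-49)*(16 + 3))/(118 - 7*(16 + 3)))/(-18689 + 978) + 38172*(1/16866) = ((-854 - 137 - (-49)*19)/(118 - 7*19))/(-17711) + 6362/2811 = ((-854 - 137 - 7*(-133))/(118 - 133))*(-1/17711) + 6362/2811 = ((-854 - 137 + 931)/(-15))*(-1/17711) + 6362/2811 = -1/15*(-60)*(-1/17711) + 6362/2811 = 4*(-1/17711) + 6362/2811 = -4/17711 + 6362/2811 = 112666138/49785621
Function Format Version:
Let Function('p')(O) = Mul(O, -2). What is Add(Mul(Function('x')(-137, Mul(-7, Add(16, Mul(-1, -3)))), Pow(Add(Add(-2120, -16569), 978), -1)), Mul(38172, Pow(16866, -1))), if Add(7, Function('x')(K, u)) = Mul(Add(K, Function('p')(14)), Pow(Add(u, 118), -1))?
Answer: Rational(112666138, 49785621) ≈ 2.2630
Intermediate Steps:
Function('p')(O) = Mul(-2, O)
Function('x')(K, u) = Add(-7, Mul(Pow(Add(118, u), -1), Add(-28, K))) (Function('x')(K, u) = Add(-7, Mul(Add(K, Mul(-2, 14)), Pow(Add(u, 118), -1))) = Add(-7, Mul(Add(K, -28), Pow(Add(118, u), -1))) = Add(-7, Mul(Add(-28, K), Pow(Add(118, u), -1))) = Add(-7, Mul(Pow(Add(118, u), -1), Add(-28, K))))
Add(Mul(Function('x')(-137, Mul(-7, Add(16, Mul(-1, -3)))), Pow(Add(Add(-2120, -16569), 978), -1)), Mul(38172, Pow(16866, -1))) = Add(Mul(Mul(Pow(Add(118, Mul(-7, Add(16, Mul(-1, -3)))), -1), Add(-854, -137, Mul(-7, Mul(-7, Add(16, Mul(-1, -3)))))), Pow(Add(Add(-2120, -16569), 978), -1)), Mul(38172, Pow(16866, -1))) = Add(Mul(Mul(Pow(Add(118, Mul(-7, Add(16, 3))), -1), Add(-854, -137, Mul(-7, Mul(-7, Add(16, 3))))), Pow(Add(-18689, 978), -1)), Mul(38172, Rational(1, 16866))) = Add(Mul(Mul(Pow(Add(118, Mul(-7, 19)), -1), Add(-854, -137, Mul(-7, Mul(-7, 19)))), Pow(-17711, -1)), Rational(6362, 2811)) = Add(Mul(Mul(Pow(Add(118, -133), -1), Add(-854, -137, Mul(-7, -133))), Rational(-1, 17711)), Rational(6362, 2811)) = Add(Mul(Mul(Pow(-15, -1), Add(-854, -137, 931)), Rational(-1, 17711)), Rational(6362, 2811)) = Add(Mul(Mul(Rational(-1, 15), -60), Rational(-1, 17711)), Rational(6362, 2811)) = Add(Mul(4, Rational(-1, 17711)), Rational(6362, 2811)) = Add(Rational(-4, 17711), Rational(6362, 2811)) = Rational(112666138, 49785621)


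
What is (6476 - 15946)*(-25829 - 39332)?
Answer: 617074670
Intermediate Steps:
(6476 - 15946)*(-25829 - 39332) = -9470*(-65161) = 617074670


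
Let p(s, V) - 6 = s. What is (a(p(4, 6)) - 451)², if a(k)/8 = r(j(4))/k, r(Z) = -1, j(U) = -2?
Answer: 5103081/25 ≈ 2.0412e+5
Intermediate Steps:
p(s, V) = 6 + s
a(k) = -8/k (a(k) = 8*(-1/k) = -8/k)
(a(p(4, 6)) - 451)² = (-8/(6 + 4) - 451)² = (-8/10 - 451)² = (-8*⅒ - 451)² = (-⅘ - 451)² = (-2259/5)² = 5103081/25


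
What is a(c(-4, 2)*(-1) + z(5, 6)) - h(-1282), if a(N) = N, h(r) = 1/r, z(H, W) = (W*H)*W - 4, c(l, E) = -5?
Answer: 232043/1282 ≈ 181.00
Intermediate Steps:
z(H, W) = -4 + H*W² (z(H, W) = (H*W)*W - 4 = H*W² - 4 = -4 + H*W²)
a(c(-4, 2)*(-1) + z(5, 6)) - h(-1282) = (-5*(-1) + (-4 + 5*6²)) - 1/(-1282) = (5 + (-4 + 5*36)) - 1*(-1/1282) = (5 + (-4 + 180)) + 1/1282 = (5 + 176) + 1/1282 = 181 + 1/1282 = 232043/1282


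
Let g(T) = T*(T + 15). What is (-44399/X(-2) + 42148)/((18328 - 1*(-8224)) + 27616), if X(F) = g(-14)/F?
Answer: 250637/379176 ≈ 0.66100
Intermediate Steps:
g(T) = T*(15 + T)
X(F) = -14/F (X(F) = (-14*(15 - 14))/F = (-14*1)/F = -14/F)
(-44399/X(-2) + 42148)/((18328 - 1*(-8224)) + 27616) = (-44399/((-14/(-2))) + 42148)/((18328 - 1*(-8224)) + 27616) = (-44399/((-14*(-½))) + 42148)/((18328 + 8224) + 27616) = (-44399/7 + 42148)/(26552 + 27616) = (-44399*⅐ + 42148)/54168 = (-44399/7 + 42148)*(1/54168) = (250637/7)*(1/54168) = 250637/379176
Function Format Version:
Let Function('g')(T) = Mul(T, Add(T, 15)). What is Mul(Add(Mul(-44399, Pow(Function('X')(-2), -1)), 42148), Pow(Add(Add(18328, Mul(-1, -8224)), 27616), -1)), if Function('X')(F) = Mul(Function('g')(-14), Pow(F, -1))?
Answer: Rational(250637, 379176) ≈ 0.66100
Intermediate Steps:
Function('g')(T) = Mul(T, Add(15, T))
Function('X')(F) = Mul(-14, Pow(F, -1)) (Function('X')(F) = Mul(Mul(-14, Add(15, -14)), Pow(F, -1)) = Mul(Mul(-14, 1), Pow(F, -1)) = Mul(-14, Pow(F, -1)))
Mul(Add(Mul(-44399, Pow(Function('X')(-2), -1)), 42148), Pow(Add(Add(18328, Mul(-1, -8224)), 27616), -1)) = Mul(Add(Mul(-44399, Pow(Mul(-14, Pow(-2, -1)), -1)), 42148), Pow(Add(Add(18328, Mul(-1, -8224)), 27616), -1)) = Mul(Add(Mul(-44399, Pow(Mul(-14, Rational(-1, 2)), -1)), 42148), Pow(Add(Add(18328, 8224), 27616), -1)) = Mul(Add(Mul(-44399, Pow(7, -1)), 42148), Pow(Add(26552, 27616), -1)) = Mul(Add(Mul(-44399, Rational(1, 7)), 42148), Pow(54168, -1)) = Mul(Add(Rational(-44399, 7), 42148), Rational(1, 54168)) = Mul(Rational(250637, 7), Rational(1, 54168)) = Rational(250637, 379176)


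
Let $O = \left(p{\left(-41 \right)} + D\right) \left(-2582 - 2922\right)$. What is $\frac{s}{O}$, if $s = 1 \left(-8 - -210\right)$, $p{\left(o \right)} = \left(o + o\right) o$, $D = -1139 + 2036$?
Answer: $- \frac{101}{11720768} \approx -8.6172 \cdot 10^{-6}$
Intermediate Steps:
$D = 897$
$p{\left(o \right)} = 2 o^{2}$ ($p{\left(o \right)} = 2 o o = 2 o^{2}$)
$s = 202$ ($s = 1 \left(-8 + 210\right) = 1 \cdot 202 = 202$)
$O = -23441536$ ($O = \left(2 \left(-41\right)^{2} + 897\right) \left(-2582 - 2922\right) = \left(2 \cdot 1681 + 897\right) \left(-5504\right) = \left(3362 + 897\right) \left(-5504\right) = 4259 \left(-5504\right) = -23441536$)
$\frac{s}{O} = \frac{202}{-23441536} = 202 \left(- \frac{1}{23441536}\right) = - \frac{101}{11720768}$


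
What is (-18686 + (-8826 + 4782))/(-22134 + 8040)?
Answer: 11365/7047 ≈ 1.6127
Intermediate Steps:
(-18686 + (-8826 + 4782))/(-22134 + 8040) = (-18686 - 4044)/(-14094) = -22730*(-1/14094) = 11365/7047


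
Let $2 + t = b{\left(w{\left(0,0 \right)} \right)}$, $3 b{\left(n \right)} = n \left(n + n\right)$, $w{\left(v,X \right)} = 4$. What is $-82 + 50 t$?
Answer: $\frac{1054}{3} \approx 351.33$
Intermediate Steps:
$b{\left(n \right)} = \frac{2 n^{2}}{3}$ ($b{\left(n \right)} = \frac{n \left(n + n\right)}{3} = \frac{n 2 n}{3} = \frac{2 n^{2}}{3}$)
$t = \frac{26}{3}$ ($t = -2 + \frac{2 \cdot 4^{2}}{3} = -2 + \frac{2}{3} \cdot 16 = -2 + \frac{32}{3} = \frac{26}{3} \approx 8.6667$)
$-82 + 50 t = -82 + 50 \cdot \frac{26}{3} = -82 + \frac{1300}{3} = \frac{1054}{3}$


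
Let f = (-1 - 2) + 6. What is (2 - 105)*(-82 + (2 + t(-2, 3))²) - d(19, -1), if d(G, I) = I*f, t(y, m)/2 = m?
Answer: 1857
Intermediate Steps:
f = 3 (f = -3 + 6 = 3)
t(y, m) = 2*m
d(G, I) = 3*I (d(G, I) = I*3 = 3*I)
(2 - 105)*(-82 + (2 + t(-2, 3))²) - d(19, -1) = (2 - 105)*(-82 + (2 + 2*3)²) - 3*(-1) = -103*(-82 + (2 + 6)²) - 1*(-3) = -103*(-82 + 8²) + 3 = -103*(-82 + 64) + 3 = -103*(-18) + 3 = 1854 + 3 = 1857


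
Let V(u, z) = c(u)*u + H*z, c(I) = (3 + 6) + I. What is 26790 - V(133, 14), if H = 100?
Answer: 6504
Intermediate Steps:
c(I) = 9 + I
V(u, z) = 100*z + u*(9 + u) (V(u, z) = (9 + u)*u + 100*z = u*(9 + u) + 100*z = 100*z + u*(9 + u))
26790 - V(133, 14) = 26790 - (100*14 + 133*(9 + 133)) = 26790 - (1400 + 133*142) = 26790 - (1400 + 18886) = 26790 - 1*20286 = 26790 - 20286 = 6504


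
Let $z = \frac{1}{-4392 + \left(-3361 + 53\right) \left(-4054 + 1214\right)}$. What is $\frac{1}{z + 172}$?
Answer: $\frac{9390328}{1615136417} \approx 0.005814$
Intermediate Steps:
$z = \frac{1}{9390328}$ ($z = \frac{1}{-4392 - -9394720} = \frac{1}{-4392 + 9394720} = \frac{1}{9390328} \approx 1.0649 \cdot 10^{-7}$)
$\frac{1}{z + 172} = \frac{1}{\frac{1}{9390328} + 172} = \frac{1}{\frac{1615136417}{9390328}} = \frac{9390328}{1615136417}$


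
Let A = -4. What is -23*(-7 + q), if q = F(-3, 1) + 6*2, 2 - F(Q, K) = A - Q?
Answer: -184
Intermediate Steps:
F(Q, K) = 6 + Q (F(Q, K) = 2 - (-4 - Q) = 2 + (4 + Q) = 6 + Q)
q = 15 (q = (6 - 3) + 6*2 = 3 + 12 = 15)
-23*(-7 + q) = -23*(-7 + 15) = -23*8 = -184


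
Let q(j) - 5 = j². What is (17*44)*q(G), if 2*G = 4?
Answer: 6732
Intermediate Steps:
G = 2 (G = (½)*4 = 2)
q(j) = 5 + j²
(17*44)*q(G) = (17*44)*(5 + 2²) = 748*(5 + 4) = 748*9 = 6732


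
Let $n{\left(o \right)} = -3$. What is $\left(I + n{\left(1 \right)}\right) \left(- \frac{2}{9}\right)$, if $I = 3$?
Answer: $0$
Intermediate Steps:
$\left(I + n{\left(1 \right)}\right) \left(- \frac{2}{9}\right) = \left(3 - 3\right) \left(- \frac{2}{9}\right) = 0 \left(\left(-2\right) \frac{1}{9}\right) = 0 \left(- \frac{2}{9}\right) = 0$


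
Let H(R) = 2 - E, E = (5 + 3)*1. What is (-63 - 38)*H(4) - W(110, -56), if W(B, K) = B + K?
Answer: 552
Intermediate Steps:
E = 8 (E = 8*1 = 8)
H(R) = -6 (H(R) = 2 - 1*8 = 2 - 8 = -6)
(-63 - 38)*H(4) - W(110, -56) = (-63 - 38)*(-6) - (110 - 56) = -101*(-6) - 1*54 = 606 - 54 = 552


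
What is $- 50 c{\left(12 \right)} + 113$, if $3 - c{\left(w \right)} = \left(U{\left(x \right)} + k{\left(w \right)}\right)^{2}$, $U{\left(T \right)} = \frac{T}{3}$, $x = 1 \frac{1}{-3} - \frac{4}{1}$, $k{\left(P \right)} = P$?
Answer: $\frac{448253}{81} \approx 5534.0$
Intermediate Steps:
$x = - \frac{13}{3}$ ($x = 1 \left(- \frac{1}{3}\right) - 4 = - \frac{1}{3} - 4 = - \frac{13}{3} \approx -4.3333$)
$U{\left(T \right)} = \frac{T}{3}$ ($U{\left(T \right)} = T \frac{1}{3} = \frac{T}{3}$)
$c{\left(w \right)} = 3 - \left(- \frac{13}{9} + w\right)^{2}$ ($c{\left(w \right)} = 3 - \left(\frac{1}{3} \left(- \frac{13}{3}\right) + w\right)^{2} = 3 - \left(- \frac{13}{9} + w\right)^{2}$)
$- 50 c{\left(12 \right)} + 113 = - 50 \left(3 - \frac{\left(-13 + 9 \cdot 12\right)^{2}}{81}\right) + 113 = - 50 \left(3 - \frac{\left(-13 + 108\right)^{2}}{81}\right) + 113 = - 50 \left(3 - \frac{95^{2}}{81}\right) + 113 = - 50 \left(3 - \frac{9025}{81}\right) + 113 = \left(-50\right) \left(- \frac{8782}{81}\right) + 113 = \frac{439100}{81} + 113 = \frac{448253}{81}$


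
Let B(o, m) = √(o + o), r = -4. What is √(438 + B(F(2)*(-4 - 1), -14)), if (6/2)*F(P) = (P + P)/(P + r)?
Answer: √(3942 + 6*√15)/3 ≈ 20.990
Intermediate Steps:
F(P) = 2*P/(3*(-4 + P)) (F(P) = ((P + P)/(P - 4))/3 = ((2*P)/(-4 + P))/3 = (2*P/(-4 + P))/3 = 2*P/(3*(-4 + P)))
B(o, m) = √2*√o (B(o, m) = √(2*o) = √2*√o)
√(438 + B(F(2)*(-4 - 1), -14)) = √(438 + √2*√(((⅔)*2/(-4 + 2))*(-4 - 1))) = √(438 + √2*√(((⅔)*2/(-2))*(-5))) = √(438 + √2*√(((⅔)*2*(-½))*(-5))) = √(438 + √2*√(-⅔*(-5))) = √(438 + √2*√(10/3)) = √(438 + √2*(√30/3)) = √(438 + 2*√15/3)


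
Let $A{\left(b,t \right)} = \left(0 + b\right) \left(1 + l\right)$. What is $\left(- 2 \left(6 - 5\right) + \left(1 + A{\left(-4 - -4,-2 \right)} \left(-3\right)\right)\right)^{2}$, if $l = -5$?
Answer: $1$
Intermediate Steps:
$A{\left(b,t \right)} = - 4 b$ ($A{\left(b,t \right)} = \left(0 + b\right) \left(1 - 5\right) = b \left(-4\right) = - 4 b$)
$\left(- 2 \left(6 - 5\right) + \left(1 + A{\left(-4 - -4,-2 \right)} \left(-3\right)\right)\right)^{2} = \left(- 2 \left(6 - 5\right) + \left(1 + - 4 \left(-4 - -4\right) \left(-3\right)\right)\right)^{2} = \left(\left(-2\right) 1 + \left(1 + - 4 \left(-4 + 4\right) \left(-3\right)\right)\right)^{2} = \left(-2 + \left(1 + \left(-4\right) 0 \left(-3\right)\right)\right)^{2} = \left(-2 + \left(1 + 0 \left(-3\right)\right)\right)^{2} = \left(-2 + \left(1 + 0\right)\right)^{2} = \left(-2 + 1\right)^{2} = \left(-1\right)^{2} = 1$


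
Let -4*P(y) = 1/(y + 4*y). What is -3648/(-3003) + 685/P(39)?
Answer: -534833084/1001 ≈ -5.3430e+5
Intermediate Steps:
P(y) = -1/(20*y) (P(y) = -1/(4*(y + 4*y)) = -1/(5*y)/4 = -1/(20*y))
-3648/(-3003) + 685/P(39) = -3648/(-3003) + 685/((-1/20/39)) = -3648*(-1/3003) + 685/((-1/20*1/39)) = 1216/1001 + 685/(-1/780) = 1216/1001 + 685*(-780) = 1216/1001 - 534300 = -534833084/1001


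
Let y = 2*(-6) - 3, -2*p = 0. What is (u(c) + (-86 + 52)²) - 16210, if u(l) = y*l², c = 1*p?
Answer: -15054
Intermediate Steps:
p = 0 (p = -½*0 = 0)
y = -15 (y = -12 - 3 = -15)
c = 0 (c = 1*0 = 0)
u(l) = -15*l²
(u(c) + (-86 + 52)²) - 16210 = (-15*0² + (-86 + 52)²) - 16210 = (-15*0 + (-34)²) - 16210 = (0 + 1156) - 16210 = 1156 - 16210 = -15054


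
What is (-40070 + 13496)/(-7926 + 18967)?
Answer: -26574/11041 ≈ -2.4068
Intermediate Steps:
(-40070 + 13496)/(-7926 + 18967) = -26574/11041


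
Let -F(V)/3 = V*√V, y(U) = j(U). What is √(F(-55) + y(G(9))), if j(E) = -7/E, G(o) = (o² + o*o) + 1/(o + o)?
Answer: √(-367542 + 1403966685*I*√55)/2917 ≈ 24.735 + 24.736*I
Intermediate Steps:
G(o) = 1/(2*o) + 2*o² (G(o) = (o² + o²) + 1/(2*o) = 2*o² + 1/(2*o) = 1/(2*o) + 2*o²)
y(U) = -7/U
F(V) = -3*V^(3/2) (F(V) = -3*V*√V = -3*V^(3/2))
√(F(-55) + y(G(9))) = √(-(-165)*I*√55 - 7*18/(1 + 4*9³)) = √(-(-165)*I*√55 - 7*18/(1 + 4*729)) = √(165*I*√55 - 7*18/(1 + 2916)) = √(165*I*√55 - 7/((½)*(⅑)*2917)) = √(165*I*√55 - 7/2917/18) = √(165*I*√55 - 7*18/2917) = √(165*I*√55 - 126/2917) = √(-126/2917 + 165*I*√55)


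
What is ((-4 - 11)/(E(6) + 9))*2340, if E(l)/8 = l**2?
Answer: -1300/11 ≈ -118.18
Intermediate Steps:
E(l) = 8*l**2
((-4 - 11)/(E(6) + 9))*2340 = ((-4 - 11)/(8*6**2 + 9))*2340 = -15/(8*36 + 9)*2340 = -15/(288 + 9)*2340 = -15/297*2340 = -15*1/297*2340 = -5/99*2340 = -1300/11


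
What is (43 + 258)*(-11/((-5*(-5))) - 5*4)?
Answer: -153811/25 ≈ -6152.4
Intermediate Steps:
(43 + 258)*(-11/((-5*(-5))) - 5*4) = 301*(-11/25 - 20) = 301*(-511/25) = -153811/25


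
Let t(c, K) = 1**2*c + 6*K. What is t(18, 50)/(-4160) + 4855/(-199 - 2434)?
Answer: -10517047/5476640 ≈ -1.9203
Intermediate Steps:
t(c, K) = c + 6*K (t(c, K) = 1*c + 6*K = c + 6*K)
t(18, 50)/(-4160) + 4855/(-199 - 2434) = (18 + 6*50)/(-4160) + 4855/(-199 - 2434) = (18 + 300)*(-1/4160) + 4855/(-2633) = 318*(-1/4160) + 4855*(-1/2633) = -159/2080 - 4855/2633 = -10517047/5476640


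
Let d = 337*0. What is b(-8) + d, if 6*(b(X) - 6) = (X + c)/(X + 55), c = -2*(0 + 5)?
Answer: 279/47 ≈ 5.9362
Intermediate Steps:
c = -10 (c = -2*5 = -10)
b(X) = 6 + (-10 + X)/(6*(55 + X)) (b(X) = 6 + ((X - 10)/(X + 55))/6 = 6 + ((-10 + X)/(55 + X))/6 = 6 + (-10 + X)/(6*(55 + X)))
d = 0
b(-8) + d = (1970 + 37*(-8))/(6*(55 - 8)) + 0 = (1/6)*(1970 - 296)/47 + 0 = (1/6)*(1/47)*1674 + 0 = 279/47 + 0 = 279/47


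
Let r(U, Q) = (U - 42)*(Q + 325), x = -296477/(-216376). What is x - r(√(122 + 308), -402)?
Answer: -699463507/216376 + 77*√430 ≈ -1635.9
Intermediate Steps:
x = 296477/216376 (x = -296477*(-1/216376) = 296477/216376 ≈ 1.3702)
r(U, Q) = (-42 + U)*(325 + Q)
x - r(√(122 + 308), -402) = 296477/216376 - (-13650 - 42*(-402) + 325*√(122 + 308) - 402*√(122 + 308)) = 296477/216376 - (-13650 + 16884 + 325*√430 - 402*√430) = 296477/216376 - (3234 - 77*√430) = 296477/216376 + (-3234 + 77*√430) = -699463507/216376 + 77*√430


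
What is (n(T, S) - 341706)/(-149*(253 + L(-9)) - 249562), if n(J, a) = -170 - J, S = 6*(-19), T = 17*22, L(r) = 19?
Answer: 34225/29009 ≈ 1.1798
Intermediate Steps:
T = 374
S = -114
(n(T, S) - 341706)/(-149*(253 + L(-9)) - 249562) = ((-170 - 1*374) - 341706)/(-149*(253 + 19) - 249562) = ((-170 - 374) - 341706)/(-149*272 - 249562) = (-544 - 341706)/(-40528 - 249562) = -342250/(-290090) = -342250*(-1/290090) = 34225/29009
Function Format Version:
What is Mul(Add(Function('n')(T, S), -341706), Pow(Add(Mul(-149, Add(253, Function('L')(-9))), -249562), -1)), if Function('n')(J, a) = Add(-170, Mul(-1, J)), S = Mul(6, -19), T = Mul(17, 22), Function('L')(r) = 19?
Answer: Rational(34225, 29009) ≈ 1.1798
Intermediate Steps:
T = 374
S = -114
Mul(Add(Function('n')(T, S), -341706), Pow(Add(Mul(-149, Add(253, Function('L')(-9))), -249562), -1)) = Mul(Add(Add(-170, Mul(-1, 374)), -341706), Pow(Add(Mul(-149, Add(253, 19)), -249562), -1)) = Mul(Add(Add(-170, -374), -341706), Pow(Add(Mul(-149, 272), -249562), -1)) = Mul(Add(-544, -341706), Pow(Add(-40528, -249562), -1)) = Mul(-342250, Pow(-290090, -1)) = Mul(-342250, Rational(-1, 290090)) = Rational(34225, 29009)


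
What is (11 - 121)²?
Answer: 12100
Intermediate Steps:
(11 - 121)² = (-110)² = 12100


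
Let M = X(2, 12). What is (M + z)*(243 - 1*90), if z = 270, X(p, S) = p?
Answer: 41616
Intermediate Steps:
M = 2
(M + z)*(243 - 1*90) = (2 + 270)*(243 - 1*90) = 272*(243 - 90) = 272*153 = 41616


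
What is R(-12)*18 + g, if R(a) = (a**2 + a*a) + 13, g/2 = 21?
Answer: 5460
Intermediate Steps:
g = 42 (g = 2*21 = 42)
R(a) = 13 + 2*a**2 (R(a) = (a**2 + a**2) + 13 = 2*a**2 + 13 = 13 + 2*a**2)
R(-12)*18 + g = (13 + 2*(-12)**2)*18 + 42 = (13 + 2*144)*18 + 42 = (13 + 288)*18 + 42 = 301*18 + 42 = 5418 + 42 = 5460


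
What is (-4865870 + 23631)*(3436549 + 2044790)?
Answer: -26541953478021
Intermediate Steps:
(-4865870 + 23631)*(3436549 + 2044790) = -4842239*5481339 = -26541953478021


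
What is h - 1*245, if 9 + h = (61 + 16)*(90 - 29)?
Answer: 4443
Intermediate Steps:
h = 4688 (h = -9 + (61 + 16)*(90 - 29) = -9 + 77*61 = -9 + 4697 = 4688)
h - 1*245 = 4688 - 1*245 = 4688 - 245 = 4443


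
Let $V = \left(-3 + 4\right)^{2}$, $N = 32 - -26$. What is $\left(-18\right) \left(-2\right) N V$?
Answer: $2088$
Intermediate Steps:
$N = 58$ ($N = 32 + 26 = 58$)
$V = 1$ ($V = 1^{2} = 1$)
$\left(-18\right) \left(-2\right) N V = \left(-18\right) \left(-2\right) 58 \cdot 1 = 36 \cdot 58 \cdot 1 = 2088 \cdot 1 = 2088$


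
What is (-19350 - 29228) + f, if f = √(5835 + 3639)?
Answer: -48578 + √9474 ≈ -48481.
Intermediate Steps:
f = √9474 ≈ 97.334
(-19350 - 29228) + f = (-19350 - 29228) + √9474 = -48578 + √9474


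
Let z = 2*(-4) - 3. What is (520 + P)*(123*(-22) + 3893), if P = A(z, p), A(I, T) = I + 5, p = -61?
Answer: 610118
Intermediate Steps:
z = -11 (z = -8 - 3 = -11)
A(I, T) = 5 + I
P = -6 (P = 5 - 11 = -6)
(520 + P)*(123*(-22) + 3893) = (520 - 6)*(123*(-22) + 3893) = 514*(-2706 + 3893) = 514*1187 = 610118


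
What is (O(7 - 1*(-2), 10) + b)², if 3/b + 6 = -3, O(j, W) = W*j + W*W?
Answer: 323761/9 ≈ 35973.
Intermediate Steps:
O(j, W) = W² + W*j (O(j, W) = W*j + W² = W² + W*j)
b = -⅓ (b = 3/(-6 - 3) = 3/(-9) = 3*(-⅑) = -⅓ ≈ -0.33333)
(O(7 - 1*(-2), 10) + b)² = (10*(10 + (7 - 1*(-2))) - ⅓)² = (10*(10 + (7 + 2)) - ⅓)² = (10*(10 + 9) - ⅓)² = (10*19 - ⅓)² = (190 - ⅓)² = (569/3)² = 323761/9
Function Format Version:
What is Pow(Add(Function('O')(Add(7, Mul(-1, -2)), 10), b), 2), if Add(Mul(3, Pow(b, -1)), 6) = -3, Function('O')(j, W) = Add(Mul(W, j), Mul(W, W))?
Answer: Rational(323761, 9) ≈ 35973.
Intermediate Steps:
Function('O')(j, W) = Add(Pow(W, 2), Mul(W, j)) (Function('O')(j, W) = Add(Mul(W, j), Pow(W, 2)) = Add(Pow(W, 2), Mul(W, j)))
b = Rational(-1, 3) (b = Mul(3, Pow(Add(-6, -3), -1)) = Mul(3, Pow(-9, -1)) = Mul(3, Rational(-1, 9)) = Rational(-1, 3) ≈ -0.33333)
Pow(Add(Function('O')(Add(7, Mul(-1, -2)), 10), b), 2) = Pow(Add(Mul(10, Add(10, Add(7, Mul(-1, -2)))), Rational(-1, 3)), 2) = Pow(Add(Mul(10, Add(10, Add(7, 2))), Rational(-1, 3)), 2) = Pow(Add(Mul(10, Add(10, 9)), Rational(-1, 3)), 2) = Pow(Add(Mul(10, 19), Rational(-1, 3)), 2) = Pow(Add(190, Rational(-1, 3)), 2) = Pow(Rational(569, 3), 2) = Rational(323761, 9)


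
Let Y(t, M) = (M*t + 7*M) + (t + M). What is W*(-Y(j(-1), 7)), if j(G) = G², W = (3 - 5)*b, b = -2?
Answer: -256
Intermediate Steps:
W = 4 (W = (3 - 5)*(-2) = -2*(-2) = 4)
Y(t, M) = t + 8*M + M*t (Y(t, M) = (7*M + M*t) + (M + t) = t + 8*M + M*t)
W*(-Y(j(-1), 7)) = 4*(-((-1)² + 8*7 + 7*(-1)²)) = 4*(-(1 + 56 + 7*1)) = 4*(-(1 + 56 + 7)) = 4*(-1*64) = 4*(-64) = -256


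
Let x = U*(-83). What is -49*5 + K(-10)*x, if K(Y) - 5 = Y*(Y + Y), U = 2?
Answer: -34275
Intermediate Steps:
K(Y) = 5 + 2*Y² (K(Y) = 5 + Y*(Y + Y) = 5 + Y*(2*Y) = 5 + 2*Y²)
x = -166 (x = 2*(-83) = -166)
-49*5 + K(-10)*x = -49*5 + (5 + 2*(-10)²)*(-166) = -245 + (5 + 2*100)*(-166) = -245 + (5 + 200)*(-166) = -245 + 205*(-166) = -245 - 34030 = -34275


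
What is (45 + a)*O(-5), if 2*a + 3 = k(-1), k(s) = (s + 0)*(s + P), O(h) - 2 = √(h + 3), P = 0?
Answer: 88 + 44*I*√2 ≈ 88.0 + 62.225*I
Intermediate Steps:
O(h) = 2 + √(3 + h) (O(h) = 2 + √(h + 3) = 2 + √(3 + h))
k(s) = s² (k(s) = (s + 0)*(s + 0) = s*s = s²)
a = -1 (a = -3/2 + (½)*(-1)² = -3/2 + (½)*1 = -3/2 + ½ = -1)
(45 + a)*O(-5) = (45 - 1)*(2 + √(3 - 5)) = 44*(2 + √(-2)) = 44*(2 + I*√2) = 88 + 44*I*√2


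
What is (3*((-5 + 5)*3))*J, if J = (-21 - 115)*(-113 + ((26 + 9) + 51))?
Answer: 0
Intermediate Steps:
J = 3672 (J = -136*(-113 + (35 + 51)) = -136*(-113 + 86) = -136*(-27) = 3672)
(3*((-5 + 5)*3))*J = (3*((-5 + 5)*3))*3672 = (3*(0*3))*3672 = (3*0)*3672 = 0*3672 = 0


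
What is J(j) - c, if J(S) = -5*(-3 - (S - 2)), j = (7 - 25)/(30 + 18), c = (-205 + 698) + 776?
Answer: -10127/8 ≈ -1265.9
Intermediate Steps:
c = 1269 (c = 493 + 776 = 1269)
j = -3/8 (j = -18/48 = -18*1/48 = -3/8 ≈ -0.37500)
J(S) = 5 + 5*S (J(S) = -5*(-3 - (-2 + S)) = -5*(-3 + (2 - S)) = -5*(-1 - S) = 5 + 5*S)
J(j) - c = (5 + 5*(-3/8)) - 1*1269 = (5 - 15/8) - 1269 = 25/8 - 1269 = -10127/8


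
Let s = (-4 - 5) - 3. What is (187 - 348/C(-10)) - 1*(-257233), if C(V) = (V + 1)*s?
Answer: 2316751/9 ≈ 2.5742e+5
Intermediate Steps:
s = -12 (s = -9 - 3 = -12)
C(V) = -12 - 12*V (C(V) = (V + 1)*(-12) = (1 + V)*(-12) = -12 - 12*V)
(187 - 348/C(-10)) - 1*(-257233) = (187 - 348/(-12 - 12*(-10))) - 1*(-257233) = (187 - 348/(-12 + 120)) + 257233 = (187 - 348/108) + 257233 = (187 + (1/108)*(-348)) + 257233 = (187 - 29/9) + 257233 = 1654/9 + 257233 = 2316751/9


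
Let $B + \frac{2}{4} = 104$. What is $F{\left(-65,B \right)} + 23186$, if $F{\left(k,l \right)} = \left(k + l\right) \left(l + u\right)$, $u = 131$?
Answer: $\frac{128857}{4} \approx 32214.0$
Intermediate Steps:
$B = \frac{207}{2}$ ($B = - \frac{1}{2} + 104 = \frac{207}{2} \approx 103.5$)
$F{\left(k,l \right)} = \left(131 + l\right) \left(k + l\right)$ ($F{\left(k,l \right)} = \left(k + l\right) \left(l + 131\right) = \left(k + l\right) \left(131 + l\right) = \left(131 + l\right) \left(k + l\right)$)
$F{\left(-65,B \right)} + 23186 = \left(\left(\frac{207}{2}\right)^{2} + 131 \left(-65\right) + 131 \cdot \frac{207}{2} - \frac{13455}{2}\right) + 23186 = \left(\frac{42849}{4} - 8515 + \frac{27117}{2} - \frac{13455}{2}\right) + 23186 = \frac{36113}{4} + 23186 = \frac{128857}{4}$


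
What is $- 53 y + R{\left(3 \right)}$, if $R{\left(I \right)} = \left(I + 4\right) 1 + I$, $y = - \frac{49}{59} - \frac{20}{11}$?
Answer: $\frac{97597}{649} \approx 150.38$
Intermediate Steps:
$y = - \frac{1719}{649}$ ($y = \left(-49\right) \frac{1}{59} - \frac{20}{11} = - \frac{49}{59} - \frac{20}{11} = - \frac{1719}{649} \approx -2.6487$)
$R{\left(I \right)} = 4 + 2 I$ ($R{\left(I \right)} = \left(4 + I\right) 1 + I = \left(4 + I\right) + I = 4 + 2 I$)
$- 53 y + R{\left(3 \right)} = \left(-53\right) \left(- \frac{1719}{649}\right) + \left(4 + 2 \cdot 3\right) = \frac{91107}{649} + \left(4 + 6\right) = \frac{91107}{649} + 10 = \frac{97597}{649}$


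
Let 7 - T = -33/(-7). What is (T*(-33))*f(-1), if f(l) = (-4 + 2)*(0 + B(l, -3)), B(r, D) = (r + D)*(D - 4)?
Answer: 4224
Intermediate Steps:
B(r, D) = (-4 + D)*(D + r) (B(r, D) = (D + r)*(-4 + D) = (-4 + D)*(D + r))
f(l) = -42 + 14*l (f(l) = (-4 + 2)*(0 + ((-3)² - 4*(-3) - 4*l - 3*l)) = -2*(0 + (9 + 12 - 4*l - 3*l)) = -2*(0 + (21 - 7*l)) = -2*(21 - 7*l) = -42 + 14*l)
T = 16/7 (T = 7 - (-33)/(-7) = 7 - (-33)*(-1)/7 = 7 - 1*33/7 = 7 - 33/7 = 16/7 ≈ 2.2857)
(T*(-33))*f(-1) = ((16/7)*(-33))*(-42 + 14*(-1)) = -528*(-42 - 14)/7 = -528/7*(-56) = 4224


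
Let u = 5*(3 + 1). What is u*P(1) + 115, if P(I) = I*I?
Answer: 135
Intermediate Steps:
P(I) = I²
u = 20 (u = 5*4 = 20)
u*P(1) + 115 = 20*1² + 115 = 20*1 + 115 = 20 + 115 = 135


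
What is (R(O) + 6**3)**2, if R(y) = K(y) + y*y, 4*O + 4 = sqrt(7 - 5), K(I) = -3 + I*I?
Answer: 741353/16 - 861*sqrt(2)/2 ≈ 45726.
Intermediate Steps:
K(I) = -3 + I**2
O = -1 + sqrt(2)/4 (O = -1 + sqrt(7 - 5)/4 = -1 + sqrt(2)/4 ≈ -0.64645)
R(y) = -3 + 2*y**2 (R(y) = (-3 + y**2) + y*y = (-3 + y**2) + y**2 = -3 + 2*y**2)
(R(O) + 6**3)**2 = ((-3 + 2*(-1 + sqrt(2)/4)**2) + 6**3)**2 = ((-3 + 2*(-1 + sqrt(2)/4)**2) + 216)**2 = (213 + 2*(-1 + sqrt(2)/4)**2)**2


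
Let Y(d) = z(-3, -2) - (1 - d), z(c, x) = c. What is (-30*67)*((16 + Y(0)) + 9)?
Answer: -42210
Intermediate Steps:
Y(d) = -4 + d (Y(d) = -3 - (1 - d) = -3 + (-1 + d) = -4 + d)
(-30*67)*((16 + Y(0)) + 9) = (-30*67)*((16 + (-4 + 0)) + 9) = -2010*((16 - 4) + 9) = -2010*(12 + 9) = -2010*21 = -42210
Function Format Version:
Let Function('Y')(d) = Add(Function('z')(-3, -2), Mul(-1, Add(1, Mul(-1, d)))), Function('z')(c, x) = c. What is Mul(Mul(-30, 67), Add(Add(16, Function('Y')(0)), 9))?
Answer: -42210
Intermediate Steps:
Function('Y')(d) = Add(-4, d) (Function('Y')(d) = Add(-3, Mul(-1, Add(1, Mul(-1, d)))) = Add(-3, Add(-1, d)) = Add(-4, d))
Mul(Mul(-30, 67), Add(Add(16, Function('Y')(0)), 9)) = Mul(Mul(-30, 67), Add(Add(16, Add(-4, 0)), 9)) = Mul(-2010, Add(Add(16, -4), 9)) = Mul(-2010, Add(12, 9)) = Mul(-2010, 21) = -42210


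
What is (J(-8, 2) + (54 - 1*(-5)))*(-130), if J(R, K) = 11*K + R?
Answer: -9490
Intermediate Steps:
J(R, K) = R + 11*K
(J(-8, 2) + (54 - 1*(-5)))*(-130) = ((-8 + 11*2) + (54 - 1*(-5)))*(-130) = ((-8 + 22) + (54 + 5))*(-130) = (14 + 59)*(-130) = 73*(-130) = -9490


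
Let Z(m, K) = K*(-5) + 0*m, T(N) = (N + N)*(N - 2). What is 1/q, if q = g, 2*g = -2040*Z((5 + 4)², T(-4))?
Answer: 1/244800 ≈ 4.0850e-6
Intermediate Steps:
T(N) = 2*N*(-2 + N) (T(N) = (2*N)*(-2 + N) = 2*N*(-2 + N))
Z(m, K) = -5*K (Z(m, K) = -5*K + 0 = -5*K)
g = 244800 (g = (-(-10200)*2*(-4)*(-2 - 4))/2 = (-(-10200)*2*(-4)*(-6))/2 = (-(-10200)*48)/2 = (-2040*(-240))/2 = (½)*489600 = 244800)
q = 244800
1/q = 1/244800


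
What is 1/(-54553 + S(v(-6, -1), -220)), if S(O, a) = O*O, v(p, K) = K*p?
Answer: -1/54517 ≈ -1.8343e-5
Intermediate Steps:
S(O, a) = O²
1/(-54553 + S(v(-6, -1), -220)) = 1/(-54553 + (-1*(-6))²) = 1/(-54553 + 6²) = 1/(-54553 + 36) = 1/(-54517) = -1/54517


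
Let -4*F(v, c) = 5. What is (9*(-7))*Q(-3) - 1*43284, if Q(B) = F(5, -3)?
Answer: -172821/4 ≈ -43205.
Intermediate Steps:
F(v, c) = -5/4 (F(v, c) = -¼*5 = -5/4)
Q(B) = -5/4
(9*(-7))*Q(-3) - 1*43284 = (9*(-7))*(-5/4) - 1*43284 = -63*(-5/4) - 43284 = 315/4 - 43284 = -172821/4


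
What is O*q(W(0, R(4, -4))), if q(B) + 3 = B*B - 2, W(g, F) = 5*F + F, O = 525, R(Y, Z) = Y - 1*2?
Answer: 72975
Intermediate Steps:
R(Y, Z) = -2 + Y (R(Y, Z) = Y - 2 = -2 + Y)
W(g, F) = 6*F
q(B) = -5 + B² (q(B) = -3 + (B*B - 2) = -3 + (B² - 2) = -3 + (-2 + B²) = -5 + B²)
O*q(W(0, R(4, -4))) = 525*(-5 + (6*(-2 + 4))²) = 525*(-5 + (6*2)²) = 525*(-5 + 12²) = 525*(-5 + 144) = 525*139 = 72975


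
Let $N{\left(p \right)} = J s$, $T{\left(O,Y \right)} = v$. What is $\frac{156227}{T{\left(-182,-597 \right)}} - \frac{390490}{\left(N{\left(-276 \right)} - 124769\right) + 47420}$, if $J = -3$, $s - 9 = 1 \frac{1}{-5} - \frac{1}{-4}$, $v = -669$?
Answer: $- \frac{78846706507}{345097629} \approx -228.48$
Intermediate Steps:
$s = \frac{181}{20}$ ($s = 9 + \left(1 \frac{1}{-5} - \frac{1}{-4}\right) = 9 + \left(1 \left(- \frac{1}{5}\right) - - \frac{1}{4}\right) = 9 + \left(- \frac{1}{5} + \frac{1}{4}\right) = 9 + \frac{1}{20} = \frac{181}{20} \approx 9.05$)
$T{\left(O,Y \right)} = -669$
$N{\left(p \right)} = - \frac{543}{20}$ ($N{\left(p \right)} = \left(-3\right) \frac{181}{20} = - \frac{543}{20}$)
$\frac{156227}{T{\left(-182,-597 \right)}} - \frac{390490}{\left(N{\left(-276 \right)} - 124769\right) + 47420} = \frac{156227}{-669} - \frac{390490}{\left(- \frac{543}{20} - 124769\right) + 47420} = 156227 \left(- \frac{1}{669}\right) - \frac{390490}{- \frac{2495923}{20} + 47420} = - \frac{156227}{669} - \frac{390490}{- \frac{1547523}{20}} = - \frac{156227}{669} - - \frac{7809800}{1547523} = - \frac{156227}{669} + \frac{7809800}{1547523} = - \frac{78846706507}{345097629}$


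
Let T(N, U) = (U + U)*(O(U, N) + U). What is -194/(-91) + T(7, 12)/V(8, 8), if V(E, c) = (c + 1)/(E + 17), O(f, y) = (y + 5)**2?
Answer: 946594/91 ≈ 10402.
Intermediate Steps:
O(f, y) = (5 + y)**2
T(N, U) = 2*U*(U + (5 + N)**2) (T(N, U) = (U + U)*((5 + N)**2 + U) = (2*U)*(U + (5 + N)**2) = 2*U*(U + (5 + N)**2))
V(E, c) = (1 + c)/(17 + E)
-194/(-91) + T(7, 12)/V(8, 8) = -194/(-91) + (2*12*(12 + (5 + 7)**2))/(((1 + 8)/(17 + 8))) = -194*(-1/91) + (2*12*(12 + 12**2))/((9/25)) = 194/91 + (2*12*(12 + 144))/(((1/25)*9)) = 194/91 + (2*12*156)/(9/25) = 194/91 + 3744*(25/9) = 194/91 + 10400 = 946594/91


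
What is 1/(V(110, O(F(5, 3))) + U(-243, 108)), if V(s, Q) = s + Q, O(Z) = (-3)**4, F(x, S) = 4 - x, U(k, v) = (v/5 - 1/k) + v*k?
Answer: -1215/31628146 ≈ -3.8415e-5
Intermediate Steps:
U(k, v) = -1/k + v/5 + k*v (U(k, v) = (v*(1/5) - 1/k) + k*v = (v/5 - 1/k) + k*v = (-1/k + v/5) + k*v = -1/k + v/5 + k*v)
O(Z) = 81
V(s, Q) = Q + s
1/(V(110, O(F(5, 3))) + U(-243, 108)) = 1/((81 + 110) + (-1/(-243) + (1/5)*108 - 243*108)) = 1/(191 + (-1*(-1/243) + 108/5 - 26244)) = 1/(191 + (1/243 + 108/5 - 26244)) = 1/(191 - 31860211/1215) = 1/(-31628146/1215) = -1215/31628146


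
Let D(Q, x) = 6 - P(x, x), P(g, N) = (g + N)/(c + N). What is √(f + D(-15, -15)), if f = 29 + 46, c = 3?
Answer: √314/2 ≈ 8.8600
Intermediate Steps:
P(g, N) = (N + g)/(3 + N) (P(g, N) = (g + N)/(3 + N) = (N + g)/(3 + N))
D(Q, x) = 6 - 2*x/(3 + x) (D(Q, x) = 6 - (x + x)/(3 + x) = 6 - 2*x/(3 + x))
f = 75
√(f + D(-15, -15)) = √(75 + 2*(9 + 2*(-15))/(3 - 15)) = √(75 + 2*(9 - 30)/(-12)) = √(75 + 2*(-1/12)*(-21)) = √(75 + 7/2) = √(157/2) = √314/2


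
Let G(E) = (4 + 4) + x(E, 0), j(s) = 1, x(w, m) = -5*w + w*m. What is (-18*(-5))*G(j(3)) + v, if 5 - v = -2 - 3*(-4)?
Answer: 265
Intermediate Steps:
v = -5 (v = 5 - (-2 - 3*(-4)) = 5 - (-2 + 12) = 5 - 1*10 = 5 - 10 = -5)
x(w, m) = -5*w + m*w
G(E) = 8 - 5*E (G(E) = (4 + 4) + E*(-5 + 0) = 8 + E*(-5) = 8 - 5*E)
(-18*(-5))*G(j(3)) + v = (-18*(-5))*(8 - 5*1) - 5 = 90*(8 - 5) - 5 = 90*3 - 5 = 270 - 5 = 265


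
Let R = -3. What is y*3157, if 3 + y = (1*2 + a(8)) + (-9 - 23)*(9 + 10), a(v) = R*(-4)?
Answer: -1884729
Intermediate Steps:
a(v) = 12 (a(v) = -3*(-4) = 12)
y = -597 (y = -3 + ((1*2 + 12) + (-9 - 23)*(9 + 10)) = -3 + ((2 + 12) - 32*19) = -3 + (14 - 608) = -3 - 594 = -597)
y*3157 = -597*3157 = -1884729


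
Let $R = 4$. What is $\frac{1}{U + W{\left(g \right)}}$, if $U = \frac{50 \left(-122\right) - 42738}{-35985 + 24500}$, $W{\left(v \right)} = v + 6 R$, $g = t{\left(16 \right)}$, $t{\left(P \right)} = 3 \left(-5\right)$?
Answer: $\frac{11485}{152203} \approx 0.075458$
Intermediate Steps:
$t{\left(P \right)} = -15$
$g = -15$
$W{\left(v \right)} = 24 + v$ ($W{\left(v \right)} = v + 6 \cdot 4 = v + 24 = 24 + v$)
$U = \frac{48838}{11485}$ ($U = \frac{-6100 - 42738}{-11485} = \left(-48838\right) \left(- \frac{1}{11485}\right) = \frac{48838}{11485} \approx 4.2523$)
$\frac{1}{U + W{\left(g \right)}} = \frac{1}{\frac{48838}{11485} + \left(24 - 15\right)} = \frac{1}{\frac{48838}{11485} + 9} = \frac{1}{\frac{152203}{11485}} = \frac{11485}{152203}$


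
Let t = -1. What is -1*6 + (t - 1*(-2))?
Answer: -5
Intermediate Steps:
-1*6 + (t - 1*(-2)) = -1*6 + (-1 - 1*(-2)) = -6 + (-1 + 2) = -6 + 1 = -5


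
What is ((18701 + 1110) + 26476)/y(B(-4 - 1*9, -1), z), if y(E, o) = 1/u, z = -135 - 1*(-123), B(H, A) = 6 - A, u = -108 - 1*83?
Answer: -8840817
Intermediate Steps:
u = -191 (u = -108 - 83 = -191)
z = -12 (z = -135 + 123 = -12)
y(E, o) = -1/191 (y(E, o) = 1/(-191) = -1/191)
((18701 + 1110) + 26476)/y(B(-4 - 1*9, -1), z) = ((18701 + 1110) + 26476)/(-1/191) = (19811 + 26476)*(-191) = 46287*(-191) = -8840817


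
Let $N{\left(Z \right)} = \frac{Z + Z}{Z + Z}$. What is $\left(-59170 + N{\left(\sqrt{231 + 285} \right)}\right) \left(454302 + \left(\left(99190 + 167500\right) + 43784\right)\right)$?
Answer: $-45251031144$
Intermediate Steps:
$N{\left(Z \right)} = 1$ ($N{\left(Z \right)} = \frac{2 Z}{2 Z} = 2 Z \frac{1}{2 Z} = 1$)
$\left(-59170 + N{\left(\sqrt{231 + 285} \right)}\right) \left(454302 + \left(\left(99190 + 167500\right) + 43784\right)\right) = \left(-59170 + 1\right) \left(454302 + \left(\left(99190 + 167500\right) + 43784\right)\right) = - 59169 \left(454302 + \left(266690 + 43784\right)\right) = - 59169 \left(454302 + 310474\right) = \left(-59169\right) 764776 = -45251031144$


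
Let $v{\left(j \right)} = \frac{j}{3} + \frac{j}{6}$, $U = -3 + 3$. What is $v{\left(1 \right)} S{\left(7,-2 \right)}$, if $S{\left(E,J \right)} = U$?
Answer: $0$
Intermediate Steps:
$U = 0$
$S{\left(E,J \right)} = 0$
$v{\left(j \right)} = \frac{j}{2}$ ($v{\left(j \right)} = j \frac{1}{3} + j \frac{1}{6} = \frac{j}{3} + \frac{j}{6} = \frac{j}{2}$)
$v{\left(1 \right)} S{\left(7,-2 \right)} = \frac{1}{2} \cdot 1 \cdot 0 = \frac{1}{2} \cdot 0 = 0$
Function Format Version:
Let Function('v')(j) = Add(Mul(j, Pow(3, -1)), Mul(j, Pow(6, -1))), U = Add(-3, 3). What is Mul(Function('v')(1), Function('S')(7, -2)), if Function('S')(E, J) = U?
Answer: 0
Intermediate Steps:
U = 0
Function('S')(E, J) = 0
Function('v')(j) = Mul(Rational(1, 2), j) (Function('v')(j) = Add(Mul(j, Rational(1, 3)), Mul(j, Rational(1, 6))) = Add(Mul(Rational(1, 3), j), Mul(Rational(1, 6), j)) = Mul(Rational(1, 2), j))
Mul(Function('v')(1), Function('S')(7, -2)) = Mul(Mul(Rational(1, 2), 1), 0) = Mul(Rational(1, 2), 0) = 0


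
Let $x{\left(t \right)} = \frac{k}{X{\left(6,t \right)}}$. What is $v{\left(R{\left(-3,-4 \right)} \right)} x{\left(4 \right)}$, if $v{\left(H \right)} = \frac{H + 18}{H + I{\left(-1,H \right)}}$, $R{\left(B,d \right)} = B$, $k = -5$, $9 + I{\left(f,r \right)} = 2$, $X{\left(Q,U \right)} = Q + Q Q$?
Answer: $\frac{5}{28} \approx 0.17857$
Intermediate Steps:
$X{\left(Q,U \right)} = Q + Q^{2}$
$I{\left(f,r \right)} = -7$ ($I{\left(f,r \right)} = -9 + 2 = -7$)
$x{\left(t \right)} = - \frac{5}{42}$ ($x{\left(t \right)} = - \frac{5}{6 \left(1 + 6\right)} = - \frac{5}{6 \cdot 7} = - \frac{5}{42}$)
$v{\left(H \right)} = \frac{18 + H}{-7 + H}$ ($v{\left(H \right)} = \frac{H + 18}{H - 7} = \frac{18 + H}{-7 + H}$)
$v{\left(R{\left(-3,-4 \right)} \right)} x{\left(4 \right)} = \frac{18 - 3}{-7 - 3} \left(- \frac{5}{42}\right) = \frac{1}{-10} \cdot 15 \left(- \frac{5}{42}\right) = \left(- \frac{1}{10}\right) 15 \left(- \frac{5}{42}\right) = \left(- \frac{3}{2}\right) \left(- \frac{5}{42}\right) = \frac{5}{28}$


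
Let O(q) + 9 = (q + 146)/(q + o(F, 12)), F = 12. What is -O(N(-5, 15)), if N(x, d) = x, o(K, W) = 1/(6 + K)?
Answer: 3339/89 ≈ 37.517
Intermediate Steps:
O(q) = -9 + (146 + q)/(1/18 + q) (O(q) = -9 + (q + 146)/(q + 1/(6 + 12)) = -9 + (146 + q)/(q + 1/18) = -9 + (146 + q)/(1/18 + q))
-O(N(-5, 15)) = -9*(291 - 16*(-5))/(1 + 18*(-5)) = -9*(291 + 80)/(1 - 90) = -9*371/(-89) = -9*(-1)*371/89 = -1*(-3339/89) = 3339/89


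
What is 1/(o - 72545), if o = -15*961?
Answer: -1/86960 ≈ -1.1500e-5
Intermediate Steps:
o = -14415
1/(o - 72545) = 1/(-14415 - 72545) = 1/(-86960) = -1/86960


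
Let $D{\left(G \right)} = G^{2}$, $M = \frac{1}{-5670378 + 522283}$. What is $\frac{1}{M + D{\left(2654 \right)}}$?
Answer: $\frac{5148095}{36261719121019} \approx 1.4197 \cdot 10^{-7}$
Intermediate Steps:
$M = - \frac{1}{5148095}$ ($M = \frac{1}{-5148095} = - \frac{1}{5148095} \approx -1.9425 \cdot 10^{-7}$)
$\frac{1}{M + D{\left(2654 \right)}} = \frac{1}{- \frac{1}{5148095} + 2654^{2}} = \frac{1}{- \frac{1}{5148095} + 7043716} = \frac{1}{\frac{36261719121019}{5148095}} = \frac{5148095}{36261719121019}$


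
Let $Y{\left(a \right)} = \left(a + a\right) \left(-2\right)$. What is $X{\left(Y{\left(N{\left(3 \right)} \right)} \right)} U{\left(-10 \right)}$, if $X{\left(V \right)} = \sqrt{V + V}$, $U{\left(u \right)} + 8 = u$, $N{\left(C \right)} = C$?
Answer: $- 36 i \sqrt{6} \approx - 88.182 i$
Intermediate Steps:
$U{\left(u \right)} = -8 + u$
$Y{\left(a \right)} = - 4 a$ ($Y{\left(a \right)} = 2 a \left(-2\right) = - 4 a$)
$X{\left(V \right)} = \sqrt{2} \sqrt{V}$ ($X{\left(V \right)} = \sqrt{2 V} = \sqrt{2} \sqrt{V}$)
$X{\left(Y{\left(N{\left(3 \right)} \right)} \right)} U{\left(-10 \right)} = \sqrt{2} \sqrt{\left(-4\right) 3} \left(-8 - 10\right) = \sqrt{2} \sqrt{-12} \left(-18\right) = \sqrt{2} \cdot 2 i \sqrt{3} \left(-18\right) = 2 i \sqrt{6} \left(-18\right) = - 36 i \sqrt{6}$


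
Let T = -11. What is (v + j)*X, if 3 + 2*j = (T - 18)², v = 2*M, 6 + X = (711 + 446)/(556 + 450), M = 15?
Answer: -2190671/1006 ≈ -2177.6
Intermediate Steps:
X = -4879/1006 (X = -6 + (711 + 446)/(556 + 450) = -6 + 1157/1006 = -4879/1006 ≈ -4.8499)
v = 30 (v = 2*15 = 30)
j = 419 (j = -3/2 + (-11 - 18)²/2 = -3/2 + (½)*(-29)² = -3/2 + (½)*841 = -3/2 + 841/2 = 419)
(v + j)*X = (30 + 419)*(-4879/1006) = 449*(-4879/1006) = -2190671/1006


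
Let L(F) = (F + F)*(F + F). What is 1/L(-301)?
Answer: 1/362404 ≈ 2.7594e-6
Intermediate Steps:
L(F) = 4*F**2 (L(F) = (2*F)*(2*F) = 4*F**2)
1/L(-301) = 1/(4*(-301)**2) = 1/(4*90601) = 1/362404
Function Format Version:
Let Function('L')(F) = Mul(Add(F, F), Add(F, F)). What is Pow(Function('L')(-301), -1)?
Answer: Rational(1, 362404) ≈ 2.7594e-6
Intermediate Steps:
Function('L')(F) = Mul(4, Pow(F, 2)) (Function('L')(F) = Mul(Mul(2, F), Mul(2, F)) = Mul(4, Pow(F, 2)))
Pow(Function('L')(-301), -1) = Pow(Mul(4, Pow(-301, 2)), -1) = Pow(Mul(4, 90601), -1) = Pow(362404, -1) = Rational(1, 362404)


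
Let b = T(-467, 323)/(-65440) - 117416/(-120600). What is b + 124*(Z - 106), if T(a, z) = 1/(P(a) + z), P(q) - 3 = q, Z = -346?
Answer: -519733895257523/9273175200 ≈ -56047.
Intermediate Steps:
P(q) = 3 + q
T(a, z) = 1/(3 + a + z) (T(a, z) = 1/((3 + a) + z) = 1/(3 + a + z))
b = 9028352077/9273175200 (b = 1/((3 - 467 + 323)*(-65440)) - 117416/(-120600) = -1/65440/(-141) - 117416*(-1/120600) = -1/141*(-1/65440) + 14677/15075 = 1/9227040 + 14677/15075 = 9028352077/9273175200 ≈ 0.97360)
b + 124*(Z - 106) = 9028352077/9273175200 + 124*(-346 - 106) = 9028352077/9273175200 + 124*(-452) = 9028352077/9273175200 - 56048 = -519733895257523/9273175200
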